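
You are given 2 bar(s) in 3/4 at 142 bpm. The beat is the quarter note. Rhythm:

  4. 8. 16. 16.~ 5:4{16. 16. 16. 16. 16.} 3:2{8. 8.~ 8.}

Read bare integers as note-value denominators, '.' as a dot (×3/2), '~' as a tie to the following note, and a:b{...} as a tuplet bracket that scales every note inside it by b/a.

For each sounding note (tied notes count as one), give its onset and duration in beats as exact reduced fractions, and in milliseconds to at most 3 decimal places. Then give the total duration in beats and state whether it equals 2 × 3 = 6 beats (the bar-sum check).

1) 0.0ms=0b +633.803ms=3/2b
2) 633.803ms=3/2b +316.901ms=3/4b
3) 950.704ms=9/4b +158.451ms=3/8b
4) 1109.155ms=21/8b +285.211ms=27/40b
5) 1394.366ms=33/10b +126.761ms=3/10b
6) 1521.127ms=18/5b +126.761ms=3/10b
7) 1647.887ms=39/10b +126.761ms=3/10b
8) 1774.648ms=21/5b +126.761ms=3/10b
9) 1901.408ms=9/2b +211.268ms=1/2b
10) 2112.676ms=5b +422.535ms=1b
Σ=6b of 6 (142bpm 3/4) — PASS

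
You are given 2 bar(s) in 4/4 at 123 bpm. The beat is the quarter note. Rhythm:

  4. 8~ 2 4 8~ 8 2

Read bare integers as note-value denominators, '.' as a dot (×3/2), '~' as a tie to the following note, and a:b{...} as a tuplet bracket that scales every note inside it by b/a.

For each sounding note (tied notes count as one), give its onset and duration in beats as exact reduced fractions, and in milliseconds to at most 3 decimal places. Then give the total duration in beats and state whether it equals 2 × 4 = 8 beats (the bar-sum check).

1) 0.0ms=0b +731.707ms=3/2b
2) 731.707ms=3/2b +1219.512ms=5/2b
3) 1951.22ms=4b +487.805ms=1b
4) 2439.024ms=5b +487.805ms=1b
5) 2926.829ms=6b +975.61ms=2b
Σ=8b of 8 (123bpm 4/4) — PASS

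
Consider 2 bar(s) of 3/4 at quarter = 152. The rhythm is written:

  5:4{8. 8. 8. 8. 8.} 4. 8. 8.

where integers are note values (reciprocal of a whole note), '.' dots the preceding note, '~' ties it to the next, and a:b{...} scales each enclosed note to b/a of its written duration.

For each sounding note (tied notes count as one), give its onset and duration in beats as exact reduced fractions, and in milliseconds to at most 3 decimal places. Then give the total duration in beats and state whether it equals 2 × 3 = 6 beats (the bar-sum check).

1) 0.0ms=0b +236.842ms=3/5b
2) 236.842ms=3/5b +236.842ms=3/5b
3) 473.684ms=6/5b +236.842ms=3/5b
4) 710.526ms=9/5b +236.842ms=3/5b
5) 947.368ms=12/5b +236.842ms=3/5b
6) 1184.211ms=3b +592.105ms=3/2b
7) 1776.316ms=9/2b +296.053ms=3/4b
8) 2072.368ms=21/4b +296.053ms=3/4b
Σ=6b of 6 (152bpm 3/4) — PASS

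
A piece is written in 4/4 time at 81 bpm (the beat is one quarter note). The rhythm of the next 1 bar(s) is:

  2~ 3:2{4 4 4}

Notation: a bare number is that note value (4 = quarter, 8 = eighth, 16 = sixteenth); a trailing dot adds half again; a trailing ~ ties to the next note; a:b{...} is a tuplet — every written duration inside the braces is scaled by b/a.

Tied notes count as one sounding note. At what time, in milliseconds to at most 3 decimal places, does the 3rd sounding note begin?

1. 0.0ms @ 0 + 1975.309ms (8/3)
2. 1975.309ms @ 8/3 + 493.827ms (2/3)
3. 2469.136ms @ 10/3 + 493.827ms (2/3)

note 3 onset = 10/3b = 2469.136ms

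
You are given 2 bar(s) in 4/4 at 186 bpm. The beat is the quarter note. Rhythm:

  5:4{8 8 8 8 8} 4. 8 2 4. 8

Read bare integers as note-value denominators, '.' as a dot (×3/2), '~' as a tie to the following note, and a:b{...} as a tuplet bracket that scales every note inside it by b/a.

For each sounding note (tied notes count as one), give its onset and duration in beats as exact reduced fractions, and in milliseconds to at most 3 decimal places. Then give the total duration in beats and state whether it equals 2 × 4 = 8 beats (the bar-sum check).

1) 0.0ms=0b +129.032ms=2/5b
2) 129.032ms=2/5b +129.032ms=2/5b
3) 258.065ms=4/5b +129.032ms=2/5b
4) 387.097ms=6/5b +129.032ms=2/5b
5) 516.129ms=8/5b +129.032ms=2/5b
6) 645.161ms=2b +483.871ms=3/2b
7) 1129.032ms=7/2b +161.29ms=1/2b
8) 1290.323ms=4b +645.161ms=2b
9) 1935.484ms=6b +483.871ms=3/2b
10) 2419.355ms=15/2b +161.29ms=1/2b
Σ=8b of 8 (186bpm 4/4) — PASS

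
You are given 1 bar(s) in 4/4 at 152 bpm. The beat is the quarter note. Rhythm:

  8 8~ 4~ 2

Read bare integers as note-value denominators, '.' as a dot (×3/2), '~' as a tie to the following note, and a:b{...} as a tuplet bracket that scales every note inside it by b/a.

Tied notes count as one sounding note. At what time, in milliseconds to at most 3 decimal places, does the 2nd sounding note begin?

note 2 onset = 1/2b = 197.368ms

1. 0.0ms @ 0 + 197.368ms (1/2)
2. 197.368ms @ 1/2 + 1381.579ms (7/2)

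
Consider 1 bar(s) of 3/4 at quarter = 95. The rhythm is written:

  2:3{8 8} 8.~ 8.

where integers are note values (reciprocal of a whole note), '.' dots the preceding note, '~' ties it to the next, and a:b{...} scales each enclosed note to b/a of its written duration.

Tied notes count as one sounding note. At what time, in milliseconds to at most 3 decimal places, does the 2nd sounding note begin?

note 2 onset = 3/4b = 473.684ms

1. 0.0ms @ 0 + 473.684ms (3/4)
2. 473.684ms @ 3/4 + 473.684ms (3/4)
3. 947.368ms @ 3/2 + 947.368ms (3/2)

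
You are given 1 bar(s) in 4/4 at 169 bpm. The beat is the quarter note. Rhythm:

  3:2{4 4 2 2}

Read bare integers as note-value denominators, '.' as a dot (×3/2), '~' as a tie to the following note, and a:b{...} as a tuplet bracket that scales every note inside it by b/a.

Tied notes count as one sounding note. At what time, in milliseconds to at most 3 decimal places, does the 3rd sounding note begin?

note 3 onset = 4/3b = 473.373ms

1. 0.0ms @ 0 + 236.686ms (2/3)
2. 236.686ms @ 2/3 + 236.686ms (2/3)
3. 473.373ms @ 4/3 + 473.373ms (4/3)
4. 946.746ms @ 8/3 + 473.373ms (4/3)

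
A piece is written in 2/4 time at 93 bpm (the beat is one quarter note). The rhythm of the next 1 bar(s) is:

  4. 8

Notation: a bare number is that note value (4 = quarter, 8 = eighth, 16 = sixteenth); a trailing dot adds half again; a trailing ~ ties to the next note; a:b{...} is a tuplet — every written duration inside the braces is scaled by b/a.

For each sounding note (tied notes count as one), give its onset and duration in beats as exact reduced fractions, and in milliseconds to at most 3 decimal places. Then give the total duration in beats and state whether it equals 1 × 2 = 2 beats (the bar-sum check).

1) 0.0ms=0b +967.742ms=3/2b
2) 967.742ms=3/2b +322.581ms=1/2b
Σ=2b of 2 (93bpm 2/4) — PASS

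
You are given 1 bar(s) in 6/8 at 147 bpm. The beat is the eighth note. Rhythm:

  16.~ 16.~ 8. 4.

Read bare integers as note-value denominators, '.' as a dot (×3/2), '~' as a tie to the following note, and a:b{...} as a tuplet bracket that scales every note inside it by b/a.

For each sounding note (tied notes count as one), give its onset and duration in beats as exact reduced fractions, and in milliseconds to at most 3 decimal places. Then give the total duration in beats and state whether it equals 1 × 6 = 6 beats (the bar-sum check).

1) 0.0ms=0b +1224.49ms=3b
2) 1224.49ms=3b +1224.49ms=3b
Σ=6b of 6 (147bpm 6/8) — PASS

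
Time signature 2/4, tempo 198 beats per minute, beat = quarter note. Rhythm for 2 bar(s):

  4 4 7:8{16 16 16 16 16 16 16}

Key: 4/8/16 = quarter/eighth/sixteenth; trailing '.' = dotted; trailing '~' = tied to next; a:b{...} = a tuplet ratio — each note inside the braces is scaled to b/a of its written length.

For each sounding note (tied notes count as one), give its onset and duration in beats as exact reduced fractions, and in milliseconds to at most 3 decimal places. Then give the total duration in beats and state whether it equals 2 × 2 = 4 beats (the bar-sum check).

1) 0.0ms=0b +303.03ms=1b
2) 303.03ms=1b +303.03ms=1b
3) 606.061ms=2b +86.58ms=2/7b
4) 692.641ms=16/7b +86.58ms=2/7b
5) 779.221ms=18/7b +86.58ms=2/7b
6) 865.801ms=20/7b +86.58ms=2/7b
7) 952.381ms=22/7b +86.58ms=2/7b
8) 1038.961ms=24/7b +86.58ms=2/7b
9) 1125.541ms=26/7b +86.58ms=2/7b
Σ=4b of 4 (198bpm 2/4) — PASS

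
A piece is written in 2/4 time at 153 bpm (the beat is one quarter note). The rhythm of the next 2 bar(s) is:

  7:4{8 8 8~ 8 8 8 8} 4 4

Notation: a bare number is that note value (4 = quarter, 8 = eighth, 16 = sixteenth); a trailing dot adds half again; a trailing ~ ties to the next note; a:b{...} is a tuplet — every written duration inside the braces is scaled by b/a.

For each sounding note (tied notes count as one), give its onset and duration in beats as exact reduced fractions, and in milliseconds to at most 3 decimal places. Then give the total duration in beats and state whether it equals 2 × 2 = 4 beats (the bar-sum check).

1) 0.0ms=0b +112.045ms=2/7b
2) 112.045ms=2/7b +112.045ms=2/7b
3) 224.09ms=4/7b +224.09ms=4/7b
4) 448.179ms=8/7b +112.045ms=2/7b
5) 560.224ms=10/7b +112.045ms=2/7b
6) 672.269ms=12/7b +112.045ms=2/7b
7) 784.314ms=2b +392.157ms=1b
8) 1176.471ms=3b +392.157ms=1b
Σ=4b of 4 (153bpm 2/4) — PASS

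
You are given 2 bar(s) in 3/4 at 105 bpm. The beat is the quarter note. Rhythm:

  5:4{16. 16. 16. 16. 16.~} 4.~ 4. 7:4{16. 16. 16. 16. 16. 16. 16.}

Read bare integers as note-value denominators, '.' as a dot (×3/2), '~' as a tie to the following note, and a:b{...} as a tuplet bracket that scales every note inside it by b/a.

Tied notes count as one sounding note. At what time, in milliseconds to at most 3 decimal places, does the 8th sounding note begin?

1. 0.0ms @ 0 + 171.429ms (3/10)
2. 171.429ms @ 3/10 + 171.429ms (3/10)
3. 342.857ms @ 3/5 + 171.429ms (3/10)
4. 514.286ms @ 9/10 + 171.429ms (3/10)
5. 685.714ms @ 6/5 + 1885.714ms (33/10)
6. 2571.429ms @ 9/2 + 122.449ms (3/14)
7. 2693.878ms @ 33/7 + 122.449ms (3/14)
8. 2816.327ms @ 69/14 + 122.449ms (3/14)
9. 2938.776ms @ 36/7 + 122.449ms (3/14)
10. 3061.224ms @ 75/14 + 122.449ms (3/14)
11. 3183.673ms @ 39/7 + 122.449ms (3/14)
12. 3306.122ms @ 81/14 + 122.449ms (3/14)

note 8 onset = 69/14b = 2816.327ms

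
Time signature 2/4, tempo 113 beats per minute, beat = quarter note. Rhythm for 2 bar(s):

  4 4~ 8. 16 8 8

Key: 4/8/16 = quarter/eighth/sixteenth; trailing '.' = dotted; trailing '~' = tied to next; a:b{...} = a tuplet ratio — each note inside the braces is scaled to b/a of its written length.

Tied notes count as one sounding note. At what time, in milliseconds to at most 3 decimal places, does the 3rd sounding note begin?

note 3 onset = 11/4b = 1460.177ms

1. 0.0ms @ 0 + 530.973ms (1)
2. 530.973ms @ 1 + 929.204ms (7/4)
3. 1460.177ms @ 11/4 + 132.743ms (1/4)
4. 1592.92ms @ 3 + 265.487ms (1/2)
5. 1858.407ms @ 7/2 + 265.487ms (1/2)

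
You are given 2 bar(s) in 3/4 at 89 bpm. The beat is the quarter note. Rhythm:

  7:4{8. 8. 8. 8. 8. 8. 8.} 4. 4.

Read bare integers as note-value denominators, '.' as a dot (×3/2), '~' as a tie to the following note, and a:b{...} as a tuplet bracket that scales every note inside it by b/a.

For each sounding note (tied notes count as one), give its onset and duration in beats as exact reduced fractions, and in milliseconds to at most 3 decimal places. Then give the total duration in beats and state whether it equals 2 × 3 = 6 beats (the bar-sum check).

1) 0.0ms=0b +288.925ms=3/7b
2) 288.925ms=3/7b +288.925ms=3/7b
3) 577.849ms=6/7b +288.925ms=3/7b
4) 866.774ms=9/7b +288.925ms=3/7b
5) 1155.698ms=12/7b +288.925ms=3/7b
6) 1444.623ms=15/7b +288.925ms=3/7b
7) 1733.547ms=18/7b +288.925ms=3/7b
8) 2022.472ms=3b +1011.236ms=3/2b
9) 3033.708ms=9/2b +1011.236ms=3/2b
Σ=6b of 6 (89bpm 3/4) — PASS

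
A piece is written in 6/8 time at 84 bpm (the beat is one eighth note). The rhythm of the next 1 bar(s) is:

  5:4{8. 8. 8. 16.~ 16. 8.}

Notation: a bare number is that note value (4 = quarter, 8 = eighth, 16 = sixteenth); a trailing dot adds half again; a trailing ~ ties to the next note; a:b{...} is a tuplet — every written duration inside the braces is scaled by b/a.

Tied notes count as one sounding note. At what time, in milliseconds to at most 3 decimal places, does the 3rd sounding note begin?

1. 0.0ms @ 0 + 857.143ms (6/5)
2. 857.143ms @ 6/5 + 857.143ms (6/5)
3. 1714.286ms @ 12/5 + 857.143ms (6/5)
4. 2571.429ms @ 18/5 + 857.143ms (6/5)
5. 3428.571ms @ 24/5 + 857.143ms (6/5)

note 3 onset = 12/5b = 1714.286ms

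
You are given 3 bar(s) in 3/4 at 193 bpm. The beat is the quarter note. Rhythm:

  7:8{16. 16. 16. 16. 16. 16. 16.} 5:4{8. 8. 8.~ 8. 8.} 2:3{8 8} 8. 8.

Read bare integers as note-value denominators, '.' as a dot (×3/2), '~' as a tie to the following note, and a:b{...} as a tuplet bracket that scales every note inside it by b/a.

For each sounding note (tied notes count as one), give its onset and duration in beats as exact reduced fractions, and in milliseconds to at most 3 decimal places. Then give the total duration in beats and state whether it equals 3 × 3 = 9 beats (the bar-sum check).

1) 0.0ms=0b +133.235ms=3/7b
2) 133.235ms=3/7b +133.235ms=3/7b
3) 266.469ms=6/7b +133.235ms=3/7b
4) 399.704ms=9/7b +133.235ms=3/7b
5) 532.939ms=12/7b +133.235ms=3/7b
6) 666.173ms=15/7b +133.235ms=3/7b
7) 799.408ms=18/7b +133.235ms=3/7b
8) 932.642ms=3b +186.528ms=3/5b
9) 1119.171ms=18/5b +186.528ms=3/5b
10) 1305.699ms=21/5b +373.057ms=6/5b
11) 1678.756ms=27/5b +186.528ms=3/5b
12) 1865.285ms=6b +233.161ms=3/4b
13) 2098.446ms=27/4b +233.161ms=3/4b
14) 2331.606ms=15/2b +233.161ms=3/4b
15) 2564.767ms=33/4b +233.161ms=3/4b
Σ=9b of 9 (193bpm 3/4) — PASS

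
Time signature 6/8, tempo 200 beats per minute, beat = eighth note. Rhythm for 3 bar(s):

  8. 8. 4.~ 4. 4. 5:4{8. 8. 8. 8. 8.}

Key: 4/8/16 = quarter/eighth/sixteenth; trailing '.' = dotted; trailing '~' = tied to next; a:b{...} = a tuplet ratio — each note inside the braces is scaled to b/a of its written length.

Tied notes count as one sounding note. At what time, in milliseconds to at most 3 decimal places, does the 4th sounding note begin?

note 4 onset = 9b = 2700.0ms

1. 0.0ms @ 0 + 450.0ms (3/2)
2. 450.0ms @ 3/2 + 450.0ms (3/2)
3. 900.0ms @ 3 + 1800.0ms (6)
4. 2700.0ms @ 9 + 900.0ms (3)
5. 3600.0ms @ 12 + 360.0ms (6/5)
6. 3960.0ms @ 66/5 + 360.0ms (6/5)
7. 4320.0ms @ 72/5 + 360.0ms (6/5)
8. 4680.0ms @ 78/5 + 360.0ms (6/5)
9. 5040.0ms @ 84/5 + 360.0ms (6/5)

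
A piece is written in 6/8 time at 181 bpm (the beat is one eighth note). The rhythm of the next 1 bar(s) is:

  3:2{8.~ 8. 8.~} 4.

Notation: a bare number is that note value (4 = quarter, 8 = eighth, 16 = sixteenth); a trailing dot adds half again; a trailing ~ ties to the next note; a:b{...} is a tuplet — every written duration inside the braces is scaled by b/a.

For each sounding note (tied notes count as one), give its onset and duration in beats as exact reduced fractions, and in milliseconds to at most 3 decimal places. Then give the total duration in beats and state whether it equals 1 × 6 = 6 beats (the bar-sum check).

1) 0.0ms=0b +662.983ms=2b
2) 662.983ms=2b +1325.967ms=4b
Σ=6b of 6 (181bpm 6/8) — PASS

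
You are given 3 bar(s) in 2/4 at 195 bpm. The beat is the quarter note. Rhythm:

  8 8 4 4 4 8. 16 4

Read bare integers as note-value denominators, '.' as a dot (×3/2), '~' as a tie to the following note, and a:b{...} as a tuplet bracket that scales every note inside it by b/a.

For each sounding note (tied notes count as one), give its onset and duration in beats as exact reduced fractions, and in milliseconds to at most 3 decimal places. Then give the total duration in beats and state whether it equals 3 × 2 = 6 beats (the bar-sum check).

1) 0.0ms=0b +153.846ms=1/2b
2) 153.846ms=1/2b +153.846ms=1/2b
3) 307.692ms=1b +307.692ms=1b
4) 615.385ms=2b +307.692ms=1b
5) 923.077ms=3b +307.692ms=1b
6) 1230.769ms=4b +230.769ms=3/4b
7) 1461.538ms=19/4b +76.923ms=1/4b
8) 1538.462ms=5b +307.692ms=1b
Σ=6b of 6 (195bpm 2/4) — PASS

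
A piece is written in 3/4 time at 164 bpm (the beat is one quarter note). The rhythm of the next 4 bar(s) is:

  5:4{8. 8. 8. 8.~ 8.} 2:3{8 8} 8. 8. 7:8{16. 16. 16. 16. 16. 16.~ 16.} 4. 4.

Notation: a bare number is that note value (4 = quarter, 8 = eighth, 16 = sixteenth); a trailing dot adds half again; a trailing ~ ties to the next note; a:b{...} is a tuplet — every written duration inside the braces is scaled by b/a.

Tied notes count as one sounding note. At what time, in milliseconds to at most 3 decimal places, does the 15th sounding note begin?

1. 0.0ms @ 0 + 219.512ms (3/5)
2. 219.512ms @ 3/5 + 219.512ms (3/5)
3. 439.024ms @ 6/5 + 219.512ms (3/5)
4. 658.537ms @ 9/5 + 439.024ms (6/5)
5. 1097.561ms @ 3 + 274.39ms (3/4)
6. 1371.951ms @ 15/4 + 274.39ms (3/4)
7. 1646.341ms @ 9/2 + 274.39ms (3/4)
8. 1920.732ms @ 21/4 + 274.39ms (3/4)
9. 2195.122ms @ 6 + 156.794ms (3/7)
10. 2351.916ms @ 45/7 + 156.794ms (3/7)
11. 2508.711ms @ 48/7 + 156.794ms (3/7)
12. 2665.505ms @ 51/7 + 156.794ms (3/7)
13. 2822.3ms @ 54/7 + 156.794ms (3/7)
14. 2979.094ms @ 57/7 + 313.589ms (6/7)
15. 3292.683ms @ 9 + 548.78ms (3/2)
16. 3841.463ms @ 21/2 + 548.78ms (3/2)

note 15 onset = 9b = 3292.683ms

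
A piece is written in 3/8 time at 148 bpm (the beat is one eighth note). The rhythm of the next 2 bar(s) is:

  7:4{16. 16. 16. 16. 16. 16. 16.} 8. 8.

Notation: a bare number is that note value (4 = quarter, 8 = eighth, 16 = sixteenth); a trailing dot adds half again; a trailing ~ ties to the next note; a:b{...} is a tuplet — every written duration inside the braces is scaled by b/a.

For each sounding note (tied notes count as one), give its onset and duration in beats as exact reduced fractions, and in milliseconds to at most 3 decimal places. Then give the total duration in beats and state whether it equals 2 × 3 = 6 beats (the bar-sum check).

1) 0.0ms=0b +173.745ms=3/7b
2) 173.745ms=3/7b +173.745ms=3/7b
3) 347.49ms=6/7b +173.745ms=3/7b
4) 521.236ms=9/7b +173.745ms=3/7b
5) 694.981ms=12/7b +173.745ms=3/7b
6) 868.726ms=15/7b +173.745ms=3/7b
7) 1042.471ms=18/7b +173.745ms=3/7b
8) 1216.216ms=3b +608.108ms=3/2b
9) 1824.324ms=9/2b +608.108ms=3/2b
Σ=6b of 6 (148bpm 3/8) — PASS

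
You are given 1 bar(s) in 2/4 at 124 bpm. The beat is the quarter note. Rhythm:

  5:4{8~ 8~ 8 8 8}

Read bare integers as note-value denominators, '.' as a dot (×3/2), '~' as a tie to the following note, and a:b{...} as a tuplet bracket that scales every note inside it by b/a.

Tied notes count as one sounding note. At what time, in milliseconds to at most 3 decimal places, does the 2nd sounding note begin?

1. 0.0ms @ 0 + 580.645ms (6/5)
2. 580.645ms @ 6/5 + 193.548ms (2/5)
3. 774.194ms @ 8/5 + 193.548ms (2/5)

note 2 onset = 6/5b = 580.645ms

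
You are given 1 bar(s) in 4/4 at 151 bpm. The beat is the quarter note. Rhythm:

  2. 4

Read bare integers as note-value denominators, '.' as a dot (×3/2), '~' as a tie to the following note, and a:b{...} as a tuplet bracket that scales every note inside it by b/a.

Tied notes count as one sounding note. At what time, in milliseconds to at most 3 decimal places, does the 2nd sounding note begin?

1. 0.0ms @ 0 + 1192.053ms (3)
2. 1192.053ms @ 3 + 397.351ms (1)

note 2 onset = 3b = 1192.053ms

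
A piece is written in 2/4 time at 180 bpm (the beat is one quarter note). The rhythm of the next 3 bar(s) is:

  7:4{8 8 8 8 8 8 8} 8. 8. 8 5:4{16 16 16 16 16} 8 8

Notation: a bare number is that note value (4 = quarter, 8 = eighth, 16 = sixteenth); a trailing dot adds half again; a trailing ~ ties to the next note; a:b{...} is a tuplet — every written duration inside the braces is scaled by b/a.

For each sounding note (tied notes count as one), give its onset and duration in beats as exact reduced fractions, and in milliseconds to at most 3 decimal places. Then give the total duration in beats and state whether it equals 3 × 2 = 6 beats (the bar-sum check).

1) 0.0ms=0b +95.238ms=2/7b
2) 95.238ms=2/7b +95.238ms=2/7b
3) 190.476ms=4/7b +95.238ms=2/7b
4) 285.714ms=6/7b +95.238ms=2/7b
5) 380.952ms=8/7b +95.238ms=2/7b
6) 476.19ms=10/7b +95.238ms=2/7b
7) 571.429ms=12/7b +95.238ms=2/7b
8) 666.667ms=2b +250.0ms=3/4b
9) 916.667ms=11/4b +250.0ms=3/4b
10) 1166.667ms=7/2b +166.667ms=1/2b
11) 1333.333ms=4b +66.667ms=1/5b
12) 1400.0ms=21/5b +66.667ms=1/5b
13) 1466.667ms=22/5b +66.667ms=1/5b
14) 1533.333ms=23/5b +66.667ms=1/5b
15) 1600.0ms=24/5b +66.667ms=1/5b
16) 1666.667ms=5b +166.667ms=1/2b
17) 1833.333ms=11/2b +166.667ms=1/2b
Σ=6b of 6 (180bpm 2/4) — PASS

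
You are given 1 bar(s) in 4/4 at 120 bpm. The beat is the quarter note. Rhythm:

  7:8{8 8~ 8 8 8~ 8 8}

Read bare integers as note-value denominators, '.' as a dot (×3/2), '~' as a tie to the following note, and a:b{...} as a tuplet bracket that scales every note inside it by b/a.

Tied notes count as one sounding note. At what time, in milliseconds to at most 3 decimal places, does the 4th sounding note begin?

note 4 onset = 16/7b = 1142.857ms

1. 0.0ms @ 0 + 285.714ms (4/7)
2. 285.714ms @ 4/7 + 571.429ms (8/7)
3. 857.143ms @ 12/7 + 285.714ms (4/7)
4. 1142.857ms @ 16/7 + 571.429ms (8/7)
5. 1714.286ms @ 24/7 + 285.714ms (4/7)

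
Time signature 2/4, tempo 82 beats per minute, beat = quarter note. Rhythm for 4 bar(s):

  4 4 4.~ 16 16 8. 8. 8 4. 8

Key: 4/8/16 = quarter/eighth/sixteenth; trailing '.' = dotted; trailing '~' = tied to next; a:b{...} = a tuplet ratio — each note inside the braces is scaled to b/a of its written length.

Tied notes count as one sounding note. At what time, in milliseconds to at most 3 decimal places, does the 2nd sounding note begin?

note 2 onset = 1b = 731.707ms

1. 0.0ms @ 0 + 731.707ms (1)
2. 731.707ms @ 1 + 731.707ms (1)
3. 1463.415ms @ 2 + 1280.488ms (7/4)
4. 2743.902ms @ 15/4 + 182.927ms (1/4)
5. 2926.829ms @ 4 + 548.78ms (3/4)
6. 3475.61ms @ 19/4 + 548.78ms (3/4)
7. 4024.39ms @ 11/2 + 365.854ms (1/2)
8. 4390.244ms @ 6 + 1097.561ms (3/2)
9. 5487.805ms @ 15/2 + 365.854ms (1/2)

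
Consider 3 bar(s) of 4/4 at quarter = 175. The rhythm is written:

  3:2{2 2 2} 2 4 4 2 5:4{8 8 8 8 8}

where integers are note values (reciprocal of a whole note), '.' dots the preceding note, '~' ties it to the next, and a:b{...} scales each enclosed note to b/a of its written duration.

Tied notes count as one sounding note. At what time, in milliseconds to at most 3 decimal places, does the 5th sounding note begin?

1. 0.0ms @ 0 + 457.143ms (4/3)
2. 457.143ms @ 4/3 + 457.143ms (4/3)
3. 914.286ms @ 8/3 + 457.143ms (4/3)
4. 1371.429ms @ 4 + 685.714ms (2)
5. 2057.143ms @ 6 + 342.857ms (1)
6. 2400.0ms @ 7 + 342.857ms (1)
7. 2742.857ms @ 8 + 685.714ms (2)
8. 3428.571ms @ 10 + 137.143ms (2/5)
9. 3565.714ms @ 52/5 + 137.143ms (2/5)
10. 3702.857ms @ 54/5 + 137.143ms (2/5)
11. 3840.0ms @ 56/5 + 137.143ms (2/5)
12. 3977.143ms @ 58/5 + 137.143ms (2/5)

note 5 onset = 6b = 2057.143ms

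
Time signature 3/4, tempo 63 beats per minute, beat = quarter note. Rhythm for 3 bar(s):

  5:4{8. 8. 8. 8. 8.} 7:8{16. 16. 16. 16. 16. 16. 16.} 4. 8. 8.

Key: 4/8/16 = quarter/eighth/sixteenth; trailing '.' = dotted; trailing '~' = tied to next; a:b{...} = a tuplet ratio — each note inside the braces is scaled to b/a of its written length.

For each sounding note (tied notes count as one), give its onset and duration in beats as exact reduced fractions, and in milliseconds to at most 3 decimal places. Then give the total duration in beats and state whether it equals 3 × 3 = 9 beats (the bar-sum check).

1) 0.0ms=0b +571.429ms=3/5b
2) 571.429ms=3/5b +571.429ms=3/5b
3) 1142.857ms=6/5b +571.429ms=3/5b
4) 1714.286ms=9/5b +571.429ms=3/5b
5) 2285.714ms=12/5b +571.429ms=3/5b
6) 2857.143ms=3b +408.163ms=3/7b
7) 3265.306ms=24/7b +408.163ms=3/7b
8) 3673.469ms=27/7b +408.163ms=3/7b
9) 4081.633ms=30/7b +408.163ms=3/7b
10) 4489.796ms=33/7b +408.163ms=3/7b
11) 4897.959ms=36/7b +408.163ms=3/7b
12) 5306.122ms=39/7b +408.163ms=3/7b
13) 5714.286ms=6b +1428.571ms=3/2b
14) 7142.857ms=15/2b +714.286ms=3/4b
15) 7857.143ms=33/4b +714.286ms=3/4b
Σ=9b of 9 (63bpm 3/4) — PASS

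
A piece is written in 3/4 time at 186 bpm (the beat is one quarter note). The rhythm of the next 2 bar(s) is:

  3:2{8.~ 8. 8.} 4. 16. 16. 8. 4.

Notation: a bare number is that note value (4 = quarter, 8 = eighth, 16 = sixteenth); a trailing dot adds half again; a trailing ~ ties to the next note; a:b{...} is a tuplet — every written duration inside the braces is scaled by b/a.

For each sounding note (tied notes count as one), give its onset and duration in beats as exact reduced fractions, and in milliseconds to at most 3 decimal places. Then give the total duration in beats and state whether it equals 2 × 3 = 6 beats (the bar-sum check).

1) 0.0ms=0b +322.581ms=1b
2) 322.581ms=1b +161.29ms=1/2b
3) 483.871ms=3/2b +483.871ms=3/2b
4) 967.742ms=3b +120.968ms=3/8b
5) 1088.71ms=27/8b +120.968ms=3/8b
6) 1209.677ms=15/4b +241.935ms=3/4b
7) 1451.613ms=9/2b +483.871ms=3/2b
Σ=6b of 6 (186bpm 3/4) — PASS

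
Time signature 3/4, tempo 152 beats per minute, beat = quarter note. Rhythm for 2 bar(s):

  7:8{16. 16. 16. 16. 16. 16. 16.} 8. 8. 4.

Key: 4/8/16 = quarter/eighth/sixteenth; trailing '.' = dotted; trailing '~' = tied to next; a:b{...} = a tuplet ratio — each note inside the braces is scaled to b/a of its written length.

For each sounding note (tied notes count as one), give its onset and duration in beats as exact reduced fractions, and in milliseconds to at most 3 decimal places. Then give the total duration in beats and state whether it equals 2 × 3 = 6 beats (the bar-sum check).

1) 0.0ms=0b +169.173ms=3/7b
2) 169.173ms=3/7b +169.173ms=3/7b
3) 338.346ms=6/7b +169.173ms=3/7b
4) 507.519ms=9/7b +169.173ms=3/7b
5) 676.692ms=12/7b +169.173ms=3/7b
6) 845.865ms=15/7b +169.173ms=3/7b
7) 1015.038ms=18/7b +169.173ms=3/7b
8) 1184.211ms=3b +296.053ms=3/4b
9) 1480.263ms=15/4b +296.053ms=3/4b
10) 1776.316ms=9/2b +592.105ms=3/2b
Σ=6b of 6 (152bpm 3/4) — PASS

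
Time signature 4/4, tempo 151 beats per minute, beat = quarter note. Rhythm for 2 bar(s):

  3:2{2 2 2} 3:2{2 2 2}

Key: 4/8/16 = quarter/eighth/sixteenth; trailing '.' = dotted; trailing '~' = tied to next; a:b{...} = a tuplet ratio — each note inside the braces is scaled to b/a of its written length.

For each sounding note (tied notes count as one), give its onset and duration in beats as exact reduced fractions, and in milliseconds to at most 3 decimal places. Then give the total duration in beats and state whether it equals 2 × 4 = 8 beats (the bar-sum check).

1) 0.0ms=0b +529.801ms=4/3b
2) 529.801ms=4/3b +529.801ms=4/3b
3) 1059.603ms=8/3b +529.801ms=4/3b
4) 1589.404ms=4b +529.801ms=4/3b
5) 2119.205ms=16/3b +529.801ms=4/3b
6) 2649.007ms=20/3b +529.801ms=4/3b
Σ=8b of 8 (151bpm 4/4) — PASS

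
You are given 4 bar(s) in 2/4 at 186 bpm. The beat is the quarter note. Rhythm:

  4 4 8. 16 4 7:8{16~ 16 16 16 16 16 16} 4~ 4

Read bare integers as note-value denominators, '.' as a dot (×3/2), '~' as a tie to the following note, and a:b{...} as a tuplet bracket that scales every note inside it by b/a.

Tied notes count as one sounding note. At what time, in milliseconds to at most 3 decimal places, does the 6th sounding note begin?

note 6 onset = 4b = 1290.323ms

1. 0.0ms @ 0 + 322.581ms (1)
2. 322.581ms @ 1 + 322.581ms (1)
3. 645.161ms @ 2 + 241.935ms (3/4)
4. 887.097ms @ 11/4 + 80.645ms (1/4)
5. 967.742ms @ 3 + 322.581ms (1)
6. 1290.323ms @ 4 + 184.332ms (4/7)
7. 1474.654ms @ 32/7 + 92.166ms (2/7)
8. 1566.82ms @ 34/7 + 92.166ms (2/7)
9. 1658.986ms @ 36/7 + 92.166ms (2/7)
10. 1751.152ms @ 38/7 + 92.166ms (2/7)
11. 1843.318ms @ 40/7 + 92.166ms (2/7)
12. 1935.484ms @ 6 + 645.161ms (2)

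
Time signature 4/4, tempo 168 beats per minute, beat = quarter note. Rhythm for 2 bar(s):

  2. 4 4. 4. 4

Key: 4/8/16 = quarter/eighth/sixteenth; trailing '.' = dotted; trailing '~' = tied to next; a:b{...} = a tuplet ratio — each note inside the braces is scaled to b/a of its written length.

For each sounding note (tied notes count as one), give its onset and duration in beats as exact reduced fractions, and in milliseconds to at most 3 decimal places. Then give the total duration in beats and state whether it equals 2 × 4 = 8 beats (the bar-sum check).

1) 0.0ms=0b +1071.429ms=3b
2) 1071.429ms=3b +357.143ms=1b
3) 1428.571ms=4b +535.714ms=3/2b
4) 1964.286ms=11/2b +535.714ms=3/2b
5) 2500.0ms=7b +357.143ms=1b
Σ=8b of 8 (168bpm 4/4) — PASS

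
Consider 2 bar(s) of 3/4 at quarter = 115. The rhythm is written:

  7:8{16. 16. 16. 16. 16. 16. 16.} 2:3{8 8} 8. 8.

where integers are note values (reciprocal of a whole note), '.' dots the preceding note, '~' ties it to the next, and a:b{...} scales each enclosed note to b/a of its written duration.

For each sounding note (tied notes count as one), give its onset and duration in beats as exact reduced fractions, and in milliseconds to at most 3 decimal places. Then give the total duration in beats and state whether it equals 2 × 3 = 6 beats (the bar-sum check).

1) 0.0ms=0b +223.602ms=3/7b
2) 223.602ms=3/7b +223.602ms=3/7b
3) 447.205ms=6/7b +223.602ms=3/7b
4) 670.807ms=9/7b +223.602ms=3/7b
5) 894.41ms=12/7b +223.602ms=3/7b
6) 1118.012ms=15/7b +223.602ms=3/7b
7) 1341.615ms=18/7b +223.602ms=3/7b
8) 1565.217ms=3b +391.304ms=3/4b
9) 1956.522ms=15/4b +391.304ms=3/4b
10) 2347.826ms=9/2b +391.304ms=3/4b
11) 2739.13ms=21/4b +391.304ms=3/4b
Σ=6b of 6 (115bpm 3/4) — PASS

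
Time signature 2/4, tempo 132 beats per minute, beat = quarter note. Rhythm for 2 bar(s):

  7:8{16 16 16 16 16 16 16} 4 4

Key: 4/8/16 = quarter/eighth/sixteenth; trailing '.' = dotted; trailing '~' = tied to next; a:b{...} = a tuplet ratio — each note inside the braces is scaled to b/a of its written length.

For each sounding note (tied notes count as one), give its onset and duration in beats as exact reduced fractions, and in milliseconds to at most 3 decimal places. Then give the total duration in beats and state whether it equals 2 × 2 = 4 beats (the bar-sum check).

1) 0.0ms=0b +129.87ms=2/7b
2) 129.87ms=2/7b +129.87ms=2/7b
3) 259.74ms=4/7b +129.87ms=2/7b
4) 389.61ms=6/7b +129.87ms=2/7b
5) 519.481ms=8/7b +129.87ms=2/7b
6) 649.351ms=10/7b +129.87ms=2/7b
7) 779.221ms=12/7b +129.87ms=2/7b
8) 909.091ms=2b +454.545ms=1b
9) 1363.636ms=3b +454.545ms=1b
Σ=4b of 4 (132bpm 2/4) — PASS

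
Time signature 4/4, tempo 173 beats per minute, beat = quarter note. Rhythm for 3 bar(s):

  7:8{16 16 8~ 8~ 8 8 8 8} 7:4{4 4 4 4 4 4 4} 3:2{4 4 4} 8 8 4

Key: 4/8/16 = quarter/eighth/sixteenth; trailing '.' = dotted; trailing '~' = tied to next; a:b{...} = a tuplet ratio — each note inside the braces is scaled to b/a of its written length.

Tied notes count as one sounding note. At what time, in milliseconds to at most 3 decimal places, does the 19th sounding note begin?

note 19 onset = 11b = 3815.029ms

1. 0.0ms @ 0 + 99.092ms (2/7)
2. 99.092ms @ 2/7 + 99.092ms (2/7)
3. 198.183ms @ 4/7 + 594.55ms (12/7)
4. 792.733ms @ 16/7 + 198.183ms (4/7)
5. 990.917ms @ 20/7 + 198.183ms (4/7)
6. 1189.1ms @ 24/7 + 198.183ms (4/7)
7. 1387.283ms @ 4 + 198.183ms (4/7)
8. 1585.467ms @ 32/7 + 198.183ms (4/7)
9. 1783.65ms @ 36/7 + 198.183ms (4/7)
10. 1981.833ms @ 40/7 + 198.183ms (4/7)
11. 2180.017ms @ 44/7 + 198.183ms (4/7)
12. 2378.2ms @ 48/7 + 198.183ms (4/7)
13. 2576.383ms @ 52/7 + 198.183ms (4/7)
14. 2774.566ms @ 8 + 231.214ms (2/3)
15. 3005.78ms @ 26/3 + 231.214ms (2/3)
16. 3236.994ms @ 28/3 + 231.214ms (2/3)
17. 3468.208ms @ 10 + 173.41ms (1/2)
18. 3641.618ms @ 21/2 + 173.41ms (1/2)
19. 3815.029ms @ 11 + 346.821ms (1)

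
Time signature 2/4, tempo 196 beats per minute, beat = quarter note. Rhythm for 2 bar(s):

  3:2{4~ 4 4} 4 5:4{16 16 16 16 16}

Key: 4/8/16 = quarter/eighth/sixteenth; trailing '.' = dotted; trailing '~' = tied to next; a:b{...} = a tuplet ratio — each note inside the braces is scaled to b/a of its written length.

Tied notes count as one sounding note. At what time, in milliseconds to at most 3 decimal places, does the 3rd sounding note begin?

1. 0.0ms @ 0 + 408.163ms (4/3)
2. 408.163ms @ 4/3 + 204.082ms (2/3)
3. 612.245ms @ 2 + 306.122ms (1)
4. 918.367ms @ 3 + 61.224ms (1/5)
5. 979.592ms @ 16/5 + 61.224ms (1/5)
6. 1040.816ms @ 17/5 + 61.224ms (1/5)
7. 1102.041ms @ 18/5 + 61.224ms (1/5)
8. 1163.265ms @ 19/5 + 61.224ms (1/5)

note 3 onset = 2b = 612.245ms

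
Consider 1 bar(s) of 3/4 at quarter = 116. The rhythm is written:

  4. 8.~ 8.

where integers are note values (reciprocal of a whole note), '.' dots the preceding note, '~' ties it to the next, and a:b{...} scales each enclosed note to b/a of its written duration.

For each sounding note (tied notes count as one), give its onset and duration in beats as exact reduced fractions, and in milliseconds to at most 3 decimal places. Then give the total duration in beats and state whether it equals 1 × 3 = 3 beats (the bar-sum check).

1) 0.0ms=0b +775.862ms=3/2b
2) 775.862ms=3/2b +775.862ms=3/2b
Σ=3b of 3 (116bpm 3/4) — PASS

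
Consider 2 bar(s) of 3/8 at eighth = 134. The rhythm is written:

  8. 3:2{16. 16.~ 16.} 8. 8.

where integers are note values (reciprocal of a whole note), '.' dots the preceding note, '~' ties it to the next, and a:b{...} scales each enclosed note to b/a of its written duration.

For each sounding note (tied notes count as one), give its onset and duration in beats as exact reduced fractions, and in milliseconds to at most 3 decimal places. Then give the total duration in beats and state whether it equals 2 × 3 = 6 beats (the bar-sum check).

1) 0.0ms=0b +671.642ms=3/2b
2) 671.642ms=3/2b +223.881ms=1/2b
3) 895.522ms=2b +447.761ms=1b
4) 1343.284ms=3b +671.642ms=3/2b
5) 2014.925ms=9/2b +671.642ms=3/2b
Σ=6b of 6 (134bpm 3/8) — PASS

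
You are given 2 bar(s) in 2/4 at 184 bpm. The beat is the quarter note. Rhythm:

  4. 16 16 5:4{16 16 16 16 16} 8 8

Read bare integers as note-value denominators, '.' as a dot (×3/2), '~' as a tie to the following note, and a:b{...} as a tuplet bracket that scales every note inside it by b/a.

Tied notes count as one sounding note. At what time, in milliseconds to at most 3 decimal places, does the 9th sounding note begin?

1. 0.0ms @ 0 + 489.13ms (3/2)
2. 489.13ms @ 3/2 + 81.522ms (1/4)
3. 570.652ms @ 7/4 + 81.522ms (1/4)
4. 652.174ms @ 2 + 65.217ms (1/5)
5. 717.391ms @ 11/5 + 65.217ms (1/5)
6. 782.609ms @ 12/5 + 65.217ms (1/5)
7. 847.826ms @ 13/5 + 65.217ms (1/5)
8. 913.043ms @ 14/5 + 65.217ms (1/5)
9. 978.261ms @ 3 + 163.043ms (1/2)
10. 1141.304ms @ 7/2 + 163.043ms (1/2)

note 9 onset = 3b = 978.261ms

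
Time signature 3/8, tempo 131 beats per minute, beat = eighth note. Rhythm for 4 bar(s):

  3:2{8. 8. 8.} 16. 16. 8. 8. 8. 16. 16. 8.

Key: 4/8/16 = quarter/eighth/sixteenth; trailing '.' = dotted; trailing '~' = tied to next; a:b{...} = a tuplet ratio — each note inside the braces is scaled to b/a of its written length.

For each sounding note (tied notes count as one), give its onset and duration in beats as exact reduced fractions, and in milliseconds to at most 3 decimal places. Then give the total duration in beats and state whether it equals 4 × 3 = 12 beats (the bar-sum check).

1) 0.0ms=0b +458.015ms=1b
2) 458.015ms=1b +458.015ms=1b
3) 916.031ms=2b +458.015ms=1b
4) 1374.046ms=3b +343.511ms=3/4b
5) 1717.557ms=15/4b +343.511ms=3/4b
6) 2061.069ms=9/2b +687.023ms=3/2b
7) 2748.092ms=6b +687.023ms=3/2b
8) 3435.115ms=15/2b +687.023ms=3/2b
9) 4122.137ms=9b +343.511ms=3/4b
10) 4465.649ms=39/4b +343.511ms=3/4b
11) 4809.16ms=21/2b +687.023ms=3/2b
Σ=12b of 12 (131bpm 3/8) — PASS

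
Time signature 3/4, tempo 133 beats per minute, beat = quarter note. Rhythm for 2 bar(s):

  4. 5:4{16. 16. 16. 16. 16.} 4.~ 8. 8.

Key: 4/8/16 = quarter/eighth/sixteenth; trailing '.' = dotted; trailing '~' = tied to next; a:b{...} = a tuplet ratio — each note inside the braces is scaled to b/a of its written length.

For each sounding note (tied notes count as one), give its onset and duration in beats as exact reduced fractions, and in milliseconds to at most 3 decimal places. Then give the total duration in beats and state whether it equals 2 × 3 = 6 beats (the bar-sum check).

1) 0.0ms=0b +676.692ms=3/2b
2) 676.692ms=3/2b +135.338ms=3/10b
3) 812.03ms=9/5b +135.338ms=3/10b
4) 947.368ms=21/10b +135.338ms=3/10b
5) 1082.707ms=12/5b +135.338ms=3/10b
6) 1218.045ms=27/10b +135.338ms=3/10b
7) 1353.383ms=3b +1015.038ms=9/4b
8) 2368.421ms=21/4b +338.346ms=3/4b
Σ=6b of 6 (133bpm 3/4) — PASS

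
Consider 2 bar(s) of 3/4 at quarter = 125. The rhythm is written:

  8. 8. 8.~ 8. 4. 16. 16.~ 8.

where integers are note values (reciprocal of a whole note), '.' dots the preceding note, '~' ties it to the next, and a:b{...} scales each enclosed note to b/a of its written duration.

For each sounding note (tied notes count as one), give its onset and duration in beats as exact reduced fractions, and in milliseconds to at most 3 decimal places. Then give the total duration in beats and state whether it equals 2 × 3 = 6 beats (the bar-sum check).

1) 0.0ms=0b +360.0ms=3/4b
2) 360.0ms=3/4b +360.0ms=3/4b
3) 720.0ms=3/2b +720.0ms=3/2b
4) 1440.0ms=3b +720.0ms=3/2b
5) 2160.0ms=9/2b +180.0ms=3/8b
6) 2340.0ms=39/8b +540.0ms=9/8b
Σ=6b of 6 (125bpm 3/4) — PASS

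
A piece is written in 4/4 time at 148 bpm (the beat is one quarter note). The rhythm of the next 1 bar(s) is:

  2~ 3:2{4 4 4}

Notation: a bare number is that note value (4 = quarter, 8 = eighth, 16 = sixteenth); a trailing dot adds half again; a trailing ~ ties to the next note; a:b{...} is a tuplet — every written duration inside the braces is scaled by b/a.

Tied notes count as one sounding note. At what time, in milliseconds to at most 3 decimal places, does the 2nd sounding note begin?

note 2 onset = 8/3b = 1081.081ms

1. 0.0ms @ 0 + 1081.081ms (8/3)
2. 1081.081ms @ 8/3 + 270.27ms (2/3)
3. 1351.351ms @ 10/3 + 270.27ms (2/3)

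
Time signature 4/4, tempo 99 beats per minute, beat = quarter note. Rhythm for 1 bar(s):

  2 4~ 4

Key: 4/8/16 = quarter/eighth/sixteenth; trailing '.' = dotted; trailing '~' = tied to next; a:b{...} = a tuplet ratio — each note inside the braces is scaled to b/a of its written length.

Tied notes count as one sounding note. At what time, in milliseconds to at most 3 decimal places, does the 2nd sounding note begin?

1. 0.0ms @ 0 + 1212.121ms (2)
2. 1212.121ms @ 2 + 1212.121ms (2)

note 2 onset = 2b = 1212.121ms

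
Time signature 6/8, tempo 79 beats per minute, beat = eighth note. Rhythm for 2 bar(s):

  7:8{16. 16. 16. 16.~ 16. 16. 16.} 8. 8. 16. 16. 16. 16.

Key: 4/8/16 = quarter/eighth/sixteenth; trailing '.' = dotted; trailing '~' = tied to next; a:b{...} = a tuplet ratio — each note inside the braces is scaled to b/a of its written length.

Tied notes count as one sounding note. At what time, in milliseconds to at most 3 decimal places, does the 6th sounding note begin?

note 6 onset = 36/7b = 3905.967ms

1. 0.0ms @ 0 + 650.995ms (6/7)
2. 650.995ms @ 6/7 + 650.995ms (6/7)
3. 1301.989ms @ 12/7 + 650.995ms (6/7)
4. 1952.984ms @ 18/7 + 1301.989ms (12/7)
5. 3254.973ms @ 30/7 + 650.995ms (6/7)
6. 3905.967ms @ 36/7 + 650.995ms (6/7)
7. 4556.962ms @ 6 + 1139.241ms (3/2)
8. 5696.203ms @ 15/2 + 1139.241ms (3/2)
9. 6835.443ms @ 9 + 569.62ms (3/4)
10. 7405.063ms @ 39/4 + 569.62ms (3/4)
11. 7974.684ms @ 21/2 + 569.62ms (3/4)
12. 8544.304ms @ 45/4 + 569.62ms (3/4)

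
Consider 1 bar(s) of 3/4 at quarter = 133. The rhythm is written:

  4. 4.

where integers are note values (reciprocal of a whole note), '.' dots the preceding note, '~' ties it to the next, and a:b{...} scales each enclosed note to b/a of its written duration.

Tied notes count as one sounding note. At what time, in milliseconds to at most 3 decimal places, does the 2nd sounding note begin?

1. 0.0ms @ 0 + 676.692ms (3/2)
2. 676.692ms @ 3/2 + 676.692ms (3/2)

note 2 onset = 3/2b = 676.692ms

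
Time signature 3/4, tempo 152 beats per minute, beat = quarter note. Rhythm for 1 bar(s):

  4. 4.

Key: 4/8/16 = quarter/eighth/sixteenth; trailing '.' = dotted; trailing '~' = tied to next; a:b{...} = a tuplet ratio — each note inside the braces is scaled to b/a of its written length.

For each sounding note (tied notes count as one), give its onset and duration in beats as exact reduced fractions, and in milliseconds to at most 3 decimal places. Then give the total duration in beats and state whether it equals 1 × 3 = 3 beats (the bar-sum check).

1) 0.0ms=0b +592.105ms=3/2b
2) 592.105ms=3/2b +592.105ms=3/2b
Σ=3b of 3 (152bpm 3/4) — PASS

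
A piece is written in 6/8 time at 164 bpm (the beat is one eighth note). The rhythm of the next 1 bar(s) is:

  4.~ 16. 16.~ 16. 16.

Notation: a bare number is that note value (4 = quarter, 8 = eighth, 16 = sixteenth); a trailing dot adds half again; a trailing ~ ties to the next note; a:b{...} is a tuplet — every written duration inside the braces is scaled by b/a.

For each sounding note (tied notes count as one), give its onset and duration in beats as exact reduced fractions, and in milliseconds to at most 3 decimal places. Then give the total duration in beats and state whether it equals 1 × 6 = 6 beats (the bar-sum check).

1) 0.0ms=0b +1371.951ms=15/4b
2) 1371.951ms=15/4b +548.78ms=3/2b
3) 1920.732ms=21/4b +274.39ms=3/4b
Σ=6b of 6 (164bpm 6/8) — PASS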